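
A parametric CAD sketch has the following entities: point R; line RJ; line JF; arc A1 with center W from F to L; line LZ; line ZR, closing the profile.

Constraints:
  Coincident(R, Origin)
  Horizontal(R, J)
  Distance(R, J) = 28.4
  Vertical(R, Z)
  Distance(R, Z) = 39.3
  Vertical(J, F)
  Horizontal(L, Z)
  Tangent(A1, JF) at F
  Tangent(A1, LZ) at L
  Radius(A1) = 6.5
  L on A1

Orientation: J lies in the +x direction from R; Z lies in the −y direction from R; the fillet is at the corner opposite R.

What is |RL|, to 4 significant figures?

44.99

The virtual corner opposite R is at (28.40, -39.30). The tangent condition forces WF to be normal to JF and A1 meets LZ tangentially, so WL is at right angles to LZ, with radius 6.5, so the center W sits 6.5 in from both sides at W = (21.90, -32.80). That places the tangent points at F = (28.40, -32.80) on JF and L = (21.90, -39.30) on LZ. Then |RL| = |L − R| = 44.99.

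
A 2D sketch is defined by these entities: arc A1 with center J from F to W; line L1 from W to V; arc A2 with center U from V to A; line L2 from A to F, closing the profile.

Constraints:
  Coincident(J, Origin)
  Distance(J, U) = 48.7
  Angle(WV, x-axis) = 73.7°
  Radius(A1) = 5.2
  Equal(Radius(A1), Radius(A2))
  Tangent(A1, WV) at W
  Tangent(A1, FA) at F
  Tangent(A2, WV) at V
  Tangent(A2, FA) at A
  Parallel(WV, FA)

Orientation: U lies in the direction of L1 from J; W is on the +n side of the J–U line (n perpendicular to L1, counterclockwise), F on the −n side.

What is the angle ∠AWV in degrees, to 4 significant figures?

12.05°

The slot axis is L1's direction at 73.7°, so u = (cos 73.7°, sin 73.7°) = (0.2807, 0.9598) and n = (−sin 73.7°, cos 73.7°) = (-0.9598, 0.2807). J is at the origin and U lies 48.7 along u from J, so U = 48.7·u = (13.67, 46.74). Tangency of A1 to both parallel lines with radius 5.2 puts W and F at J ± 5.2·n: W = (-4.991, 1.459), F = (4.991, -1.459). Equal radii place V and A the same way about U: V = U + 5.2·n = (8.677, 48.20), A = U − 5.2·n = (18.66, 45.28). Then cos ∠AWV = WA·WV / (|WA||WV|), giving 12.05°.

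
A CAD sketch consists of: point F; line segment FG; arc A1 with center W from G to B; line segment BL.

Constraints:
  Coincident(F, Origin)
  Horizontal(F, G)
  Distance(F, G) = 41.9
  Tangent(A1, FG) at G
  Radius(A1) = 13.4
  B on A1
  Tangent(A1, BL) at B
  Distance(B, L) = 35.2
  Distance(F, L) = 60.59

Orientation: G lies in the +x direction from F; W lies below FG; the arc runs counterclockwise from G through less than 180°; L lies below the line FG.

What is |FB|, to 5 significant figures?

32.529

F is at the origin; F and G share the same y with |FG| = 41.9 and G on the +x side, so G = (41.900, 0.0000). The tangent condition forces WG to be normal to FG, so W = G + (0, -13.4) = (41.900, -13.400). Since WB ⟂ BL (tangency), |WL| = √(13.4² + 35.2²) = 37.664 regardless of where B sits on A1. So L lies on both circle(F, 60.59) and circle(W, 37.664); the below-FG intersection is L = (33.916, -50.208). B is the foot of the tangent from L: B = (28.651, -15.404).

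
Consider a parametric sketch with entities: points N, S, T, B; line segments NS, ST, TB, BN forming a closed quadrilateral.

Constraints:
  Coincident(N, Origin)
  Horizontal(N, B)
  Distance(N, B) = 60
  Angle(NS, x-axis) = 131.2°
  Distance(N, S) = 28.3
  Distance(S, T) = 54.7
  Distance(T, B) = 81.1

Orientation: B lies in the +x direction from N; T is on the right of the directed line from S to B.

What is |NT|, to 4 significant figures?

36.03

Checks: |ST| = 54.70 ✓; |TB| = 81.10 ✓.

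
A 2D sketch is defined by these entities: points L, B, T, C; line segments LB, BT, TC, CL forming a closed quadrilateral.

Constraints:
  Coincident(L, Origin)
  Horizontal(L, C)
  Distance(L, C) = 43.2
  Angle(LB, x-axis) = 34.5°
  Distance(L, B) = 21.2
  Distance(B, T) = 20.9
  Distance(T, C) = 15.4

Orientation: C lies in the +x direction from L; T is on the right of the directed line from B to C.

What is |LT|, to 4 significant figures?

29.36

L is at the origin; L and C share the same y with |LC| = 43.2 and C in +x, so C = (43.2, 0). LB runs at 34.5° with |LB| = 21.2, so B = (17.47, 12.01). T is determined by |BT| = 20.9 and |TC| = 15.4 together: it lies at the intersection of circle(B, 20.9) and circle(C, 15.4). With |BC| = 28.39, the foot of the radical line on BC is 17.71 from B and the perpendicular offset is √(20.9² − 17.71²) = 11.09. Taking the right-of-BC solution: T = (28.83, -5.536).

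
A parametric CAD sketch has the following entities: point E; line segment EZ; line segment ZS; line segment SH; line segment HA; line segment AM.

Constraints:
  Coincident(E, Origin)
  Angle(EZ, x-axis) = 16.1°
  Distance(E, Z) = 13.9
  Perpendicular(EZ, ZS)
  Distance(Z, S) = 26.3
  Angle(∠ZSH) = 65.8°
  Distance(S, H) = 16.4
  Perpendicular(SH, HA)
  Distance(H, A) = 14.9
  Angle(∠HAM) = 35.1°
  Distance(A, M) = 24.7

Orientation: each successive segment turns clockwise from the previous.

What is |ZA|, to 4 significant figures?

10.69

E is at the origin; EZ runs at 16.1° with length 13.9, so Z = (13.35, 3.855). The perpendicularity gives ZS at right angles to EZ, so ZS runs at -73.90°; with |ZS| = 26.3, S = (20.65, -21.41). ∠ZSH = 65.8° gives SH at 171.9° from the x-axis; with |SH| = 16.4, H = (4.412, -19.10). The perpendicularity gives HA at right angles to SH, so HA runs at 81.90°; with |HA| = 14.9, A = (6.511, -4.352). Then |ZA| = |A − Z| = 10.69.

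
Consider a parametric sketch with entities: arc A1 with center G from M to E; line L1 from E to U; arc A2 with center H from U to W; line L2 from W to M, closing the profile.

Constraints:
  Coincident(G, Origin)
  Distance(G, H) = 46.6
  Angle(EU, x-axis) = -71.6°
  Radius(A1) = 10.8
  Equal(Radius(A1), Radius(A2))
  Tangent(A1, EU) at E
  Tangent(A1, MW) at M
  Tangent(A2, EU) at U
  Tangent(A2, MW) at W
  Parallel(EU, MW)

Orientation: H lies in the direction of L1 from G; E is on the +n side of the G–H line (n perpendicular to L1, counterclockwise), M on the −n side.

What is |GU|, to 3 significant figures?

47.8

Tangency of A1 to both parallel lines with radius 10.8 puts E and M at G ± 10.8·n: E = (10.2, 3.41), M = (-10.2, -3.41). Equal radii place U and W the same way about H: U = H + 10.8·n = (25.0, -40.8), W = H − 10.8·n = (4.46, -47.6). Then |GU| = |U − G| = 47.8.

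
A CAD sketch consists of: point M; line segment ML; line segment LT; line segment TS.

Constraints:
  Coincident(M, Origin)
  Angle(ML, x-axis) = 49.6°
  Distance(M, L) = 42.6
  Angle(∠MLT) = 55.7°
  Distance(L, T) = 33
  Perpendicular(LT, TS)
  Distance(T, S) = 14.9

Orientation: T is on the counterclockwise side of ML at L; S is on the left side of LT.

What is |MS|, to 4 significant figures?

22.20

M is at the origin; ML runs at 49.6° with length 42.6, so L = 42.6·(cos 49.6°, sin 49.6°) = (27.61, 32.44). ∠MLT = 55.7°, so LT runs at 49.6° + (180° − 55.7°) = 173.9° from the x-axis; with |LT| = 33.0, T = L + 33.0·(cos 173.9°, sin 173.9°) = (-5.203, 35.95). LT is perpendicular to TS; with |TS| = 14.9 on the left of LT, S = T + 14.9·(-0.1063, -0.9943) = (-6.787, 21.13). Then |MS| = |S − M| = 22.20.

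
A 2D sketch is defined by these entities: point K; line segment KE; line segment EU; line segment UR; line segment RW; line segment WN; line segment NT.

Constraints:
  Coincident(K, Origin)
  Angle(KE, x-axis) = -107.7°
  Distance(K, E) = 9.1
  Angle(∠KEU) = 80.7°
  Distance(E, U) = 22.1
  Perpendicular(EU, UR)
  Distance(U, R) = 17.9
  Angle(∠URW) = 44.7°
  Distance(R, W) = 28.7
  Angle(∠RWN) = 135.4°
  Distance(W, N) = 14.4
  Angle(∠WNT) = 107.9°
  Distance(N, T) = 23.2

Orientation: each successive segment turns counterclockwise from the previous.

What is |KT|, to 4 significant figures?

39.97

∠RWN = 135.4° gives WN at -98.50° from the x-axis; with |WN| = 14.4, N = (-3.368, -25.66). ∠WNT = 107.9° gives NT at -26.40° from the x-axis; with |NT| = 23.2, T = (17.41, -35.98). Then |KT| = |T − K| = 39.97.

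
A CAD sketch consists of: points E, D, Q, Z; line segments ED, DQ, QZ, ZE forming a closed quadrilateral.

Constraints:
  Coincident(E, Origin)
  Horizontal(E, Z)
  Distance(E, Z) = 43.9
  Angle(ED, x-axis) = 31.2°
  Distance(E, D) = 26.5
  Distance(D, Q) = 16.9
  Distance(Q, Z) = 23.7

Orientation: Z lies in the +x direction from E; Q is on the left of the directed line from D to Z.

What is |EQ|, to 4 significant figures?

43.40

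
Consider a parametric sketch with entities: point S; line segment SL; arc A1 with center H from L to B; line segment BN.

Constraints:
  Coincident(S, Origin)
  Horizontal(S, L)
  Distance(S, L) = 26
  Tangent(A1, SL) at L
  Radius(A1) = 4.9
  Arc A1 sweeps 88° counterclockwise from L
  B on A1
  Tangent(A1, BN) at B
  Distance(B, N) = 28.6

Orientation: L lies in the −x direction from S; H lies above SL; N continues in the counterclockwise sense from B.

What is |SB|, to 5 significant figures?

21.626

S is at the origin; S and L share the same y with |SL| = 26.0 and L on the −x side, so L = (-26.000, 0.0000). Since A1 is tangent to SL there, HL ⟂ SL, so H = L + (0, 4.9) = (-26.000, 4.9000). On A1, L sits at bearing -90° from H; an 88° counterclockwise sweep puts B at bearing -2°, so B = H + 4.9·(cos -2°, sin -2°) = (-21.103, 4.7290). Then |SB| = |B − S| = 21.626.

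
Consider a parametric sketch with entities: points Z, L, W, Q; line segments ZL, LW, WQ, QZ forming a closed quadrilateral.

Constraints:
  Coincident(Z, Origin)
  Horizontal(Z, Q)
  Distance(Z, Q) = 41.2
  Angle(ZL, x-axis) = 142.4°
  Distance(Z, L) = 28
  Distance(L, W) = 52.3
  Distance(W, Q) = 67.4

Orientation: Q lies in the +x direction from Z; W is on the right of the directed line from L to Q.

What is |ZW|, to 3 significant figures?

38.6

Checks: |LW| = 52.30 ✓; |WQ| = 67.40 ✓.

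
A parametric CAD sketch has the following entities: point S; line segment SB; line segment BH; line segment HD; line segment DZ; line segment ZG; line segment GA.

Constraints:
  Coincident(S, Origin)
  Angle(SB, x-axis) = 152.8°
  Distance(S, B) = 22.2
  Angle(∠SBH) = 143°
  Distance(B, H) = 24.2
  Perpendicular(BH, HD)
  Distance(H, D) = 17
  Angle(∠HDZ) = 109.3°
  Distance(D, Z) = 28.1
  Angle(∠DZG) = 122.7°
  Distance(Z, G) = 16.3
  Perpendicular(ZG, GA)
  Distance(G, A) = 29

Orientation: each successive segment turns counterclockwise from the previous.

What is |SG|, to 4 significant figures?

3.865

S is at the origin; SB runs at 152.8° with length 22.2, so B = (-19.75, 10.15). ∠SBH = 143.0° gives BH at -170.2° from the x-axis; with |BH| = 24.2, H = (-43.59, 6.029). BH ⟂ HD, so HD runs at -80.20°; with |HD| = 17.0, D = (-40.70, -10.72). ∠HDZ = 109.3° gives DZ at -9.500° from the x-axis; with |DZ| = 28.1, Z = (-12.98, -15.36). ∠DZG = 122.7° gives ZG at 47.80° from the x-axis; with |ZG| = 16.3, G = (-2.035, -3.286). Then |SG| = |G − S| = 3.865.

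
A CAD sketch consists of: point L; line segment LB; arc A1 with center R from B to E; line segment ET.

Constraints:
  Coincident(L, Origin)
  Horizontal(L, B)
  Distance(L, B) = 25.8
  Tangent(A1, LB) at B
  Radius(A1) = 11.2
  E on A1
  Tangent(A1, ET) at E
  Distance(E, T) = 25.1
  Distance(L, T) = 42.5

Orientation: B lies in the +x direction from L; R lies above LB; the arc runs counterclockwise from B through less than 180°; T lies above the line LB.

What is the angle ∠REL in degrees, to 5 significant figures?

10.295°

L is at the origin; L and B share the same y with |LB| = 25.8 and B on the +x side, so B = (25.800, 0.0000). The tangent condition forces RB to be normal to LB, so R = B + (0, 11.2) = (25.800, 11.200). Since RE ⟂ ET (tangency), |RT| = √(11.2² + 25.1²) = 27.485 regardless of where E sits on A1. So T lies on both circle(L, 42.5) and circle(R, 27.485); the above-LB intersection is T = (19.246, 37.893). E is the foot of the tangent from T: E = (34.645, 18.071).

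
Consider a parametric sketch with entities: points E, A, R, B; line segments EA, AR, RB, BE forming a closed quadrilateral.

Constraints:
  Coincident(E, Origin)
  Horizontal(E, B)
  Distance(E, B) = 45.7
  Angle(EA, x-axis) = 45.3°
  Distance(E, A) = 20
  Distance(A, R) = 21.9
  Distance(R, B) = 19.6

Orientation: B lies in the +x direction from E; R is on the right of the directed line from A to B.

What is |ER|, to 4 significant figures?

26.75

E is at the origin; EB is horizontal with |EB| = 45.7 and B in +x, so B = (45.7, 0). EA runs at 45.3° with |EA| = 20.0, so A = (14.07, 14.22). R is determined by |AR| = 21.9 and |RB| = 19.6 together: it lies at the intersection of circle(A, 21.9) and circle(B, 19.6). With |AB| = 34.68, the foot of the radical line on AB is 18.72 from A and the perpendicular offset is √(21.9² − 18.72²) = 11.37. Taking the right-of-AB solution: R = (26.48, -3.829).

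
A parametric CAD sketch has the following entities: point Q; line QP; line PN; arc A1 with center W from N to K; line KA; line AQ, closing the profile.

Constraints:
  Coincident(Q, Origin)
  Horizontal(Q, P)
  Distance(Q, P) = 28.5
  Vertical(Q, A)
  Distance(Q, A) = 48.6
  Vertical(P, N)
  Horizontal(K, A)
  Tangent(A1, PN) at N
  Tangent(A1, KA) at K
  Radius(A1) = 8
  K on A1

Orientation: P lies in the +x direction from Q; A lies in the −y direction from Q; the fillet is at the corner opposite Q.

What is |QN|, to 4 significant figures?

49.60

Q is at the origin; QP is horizontal with |QP| = 28.5 and P on the +x side, so P = (28.50, 0.000). Q and A share the same x with |QA| = 48.6 and A on the −y side, so A = (0.000, -48.60). The virtual corner opposite Q is at (28.50, -48.60). The tangent condition forces WN to be normal to PN and since A1 is tangent to KA there, WK ⟂ KA, with radius 8.0, so the center W sits 8.0 in from both sides at W = (20.50, -40.60). That places the tangent points at N = (28.50, -40.60) on PN and K = (20.50, -48.60) on KA. Then |QN| = |N − Q| = 49.60.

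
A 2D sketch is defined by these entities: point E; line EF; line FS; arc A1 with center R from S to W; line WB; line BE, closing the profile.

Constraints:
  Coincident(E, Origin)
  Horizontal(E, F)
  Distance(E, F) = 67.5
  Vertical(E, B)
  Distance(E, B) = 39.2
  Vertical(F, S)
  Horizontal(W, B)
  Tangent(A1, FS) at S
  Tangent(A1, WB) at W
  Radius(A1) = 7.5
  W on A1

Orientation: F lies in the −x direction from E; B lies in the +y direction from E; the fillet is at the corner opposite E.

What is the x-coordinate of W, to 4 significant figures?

-60.00

E is at the origin; EF is horizontal with |EF| = 67.5 and F on the −x side, so F = (-67.50, 0.000). EB is vertical with |EB| = 39.2 and B on the +y side, so B = (0.000, 39.20). The virtual corner opposite E is at (-67.50, 39.20). Since A1 is tangent to FS there, RS ⟂ FS and A1 meets WB tangentially, so RW is at right angles to WB, with radius 7.5, so the center R sits 7.5 in from both sides at R = (-60.00, 31.70). That places the tangent points at S = (-67.50, 31.70) on FS and W = (-60.00, 39.20) on WB. So W.x = -60.00.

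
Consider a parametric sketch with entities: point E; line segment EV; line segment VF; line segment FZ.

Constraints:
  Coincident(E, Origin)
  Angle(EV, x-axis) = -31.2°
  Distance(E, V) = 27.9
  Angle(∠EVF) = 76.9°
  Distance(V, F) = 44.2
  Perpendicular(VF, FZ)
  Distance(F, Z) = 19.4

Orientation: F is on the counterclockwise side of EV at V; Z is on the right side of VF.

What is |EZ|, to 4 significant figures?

60.03

∠EVF = 76.9°, so VF runs at -31.2° + (180° − 76.9°) = 71.90° from the x-axis; with |VF| = 44.2, F = V + 44.2·(cos 71.90°, sin 71.90°) = (37.60, 27.56). The perpendicularity gives FZ at right angles to VF; with |FZ| = 19.4 on the right of VF, Z = F + 19.4·(0.9505, -0.3107) = (56.04, 21.53). Then |EZ| = |Z − E| = 60.03.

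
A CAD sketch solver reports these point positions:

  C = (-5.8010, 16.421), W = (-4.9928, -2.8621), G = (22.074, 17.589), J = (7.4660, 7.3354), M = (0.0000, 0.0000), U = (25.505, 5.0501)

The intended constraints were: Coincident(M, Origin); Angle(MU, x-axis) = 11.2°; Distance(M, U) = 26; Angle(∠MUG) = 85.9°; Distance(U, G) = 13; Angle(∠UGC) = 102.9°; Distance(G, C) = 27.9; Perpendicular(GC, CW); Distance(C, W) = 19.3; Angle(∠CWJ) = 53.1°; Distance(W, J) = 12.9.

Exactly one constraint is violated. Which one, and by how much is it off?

Distance(W, J) = 12.9 — off by 3.20.

M = (0.00, 0.00) ✓; MU at 11.20° ✓; |MU| = 26.00 ✓; ∠MUG = 85.90° ✓; |UG| = 13.00 ✓; ∠UGC = 102.9° ✓; |GC| = 27.90 ✓; ∠(GC, CW) = 90.00° ✓; |CW| = 19.30 ✓; ∠CWJ = 53.10° ✓; |WJ| = 16.10 ✗.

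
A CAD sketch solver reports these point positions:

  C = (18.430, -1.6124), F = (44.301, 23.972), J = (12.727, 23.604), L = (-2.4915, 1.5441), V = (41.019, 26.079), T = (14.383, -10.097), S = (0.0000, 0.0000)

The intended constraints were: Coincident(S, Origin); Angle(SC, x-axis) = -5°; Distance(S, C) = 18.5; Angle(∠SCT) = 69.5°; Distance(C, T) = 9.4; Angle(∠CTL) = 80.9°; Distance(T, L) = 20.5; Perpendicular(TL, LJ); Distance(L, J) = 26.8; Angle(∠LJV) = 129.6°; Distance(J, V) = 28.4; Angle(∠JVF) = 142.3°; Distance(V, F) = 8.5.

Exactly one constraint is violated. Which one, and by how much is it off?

Distance(V, F) = 8.5 — off by 4.60.

S = (0.00, 0.00) ✓; SC at -5.000° ✓; |SC| = 18.50 ✓; ∠SCT = 69.50° ✓; |CT| = 9.400 ✓; ∠CTL = 80.90° ✓; |TL| = 20.50 ✓; ∠(TL, LJ) = 90.00° ✓; |LJ| = 26.80 ✓; ∠LJV = 129.6° ✓; |JV| = 28.40 ✓; ∠JVF = 142.3° ✓; |VF| = 3.900 ✗.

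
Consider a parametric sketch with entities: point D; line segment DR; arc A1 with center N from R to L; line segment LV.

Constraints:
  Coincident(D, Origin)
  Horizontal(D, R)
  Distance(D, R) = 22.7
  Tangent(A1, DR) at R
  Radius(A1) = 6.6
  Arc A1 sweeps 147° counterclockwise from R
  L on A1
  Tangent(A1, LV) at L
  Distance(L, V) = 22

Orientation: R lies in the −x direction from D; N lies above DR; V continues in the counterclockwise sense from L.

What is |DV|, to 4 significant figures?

44.63

D is at the origin; DR is horizontal with |DR| = 22.7 and R on the −x side, so R = (-22.70, 0.000). A1 meets DR tangentially, so NR is at right angles to DR, so N = R + (0, 6.6) = (-22.70, 6.600). On A1, R sits at bearing -90° from N; a 147° counterclockwise sweep puts L at bearing 57°, so L = N + 6.6·(cos 57°, sin 57°) = (-19.11, 12.14). A1 meets LV tangentially, so NL is at right angles to LV, so LV runs along (−sin 57°, cos 57°); with |LV| = 22.0, V = (-37.56, 24.12). Then |DV| = |V − D| = 44.63.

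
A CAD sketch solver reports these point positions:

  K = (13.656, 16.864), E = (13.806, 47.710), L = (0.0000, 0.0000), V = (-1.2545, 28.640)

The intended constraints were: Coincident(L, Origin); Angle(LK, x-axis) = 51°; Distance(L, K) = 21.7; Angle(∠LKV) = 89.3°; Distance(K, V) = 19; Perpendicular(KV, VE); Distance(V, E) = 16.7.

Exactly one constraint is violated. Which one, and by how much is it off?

Distance(V, E) = 16.7 — off by 7.60.

L = (0.00, 0.00) ✓; LK at 51.00° ✓; |LK| = 21.70 ✓; ∠LKV = 89.30° ✓; |KV| = 19.00 ✓; ∠(KV, VE) = 90.00° ✓; |VE| = 24.30 ✗.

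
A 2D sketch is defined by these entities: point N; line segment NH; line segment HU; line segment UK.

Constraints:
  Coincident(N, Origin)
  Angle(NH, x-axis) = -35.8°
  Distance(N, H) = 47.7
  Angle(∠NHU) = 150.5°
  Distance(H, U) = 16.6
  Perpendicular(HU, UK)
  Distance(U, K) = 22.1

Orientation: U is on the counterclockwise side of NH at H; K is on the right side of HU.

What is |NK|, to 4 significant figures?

73.86

N is at the origin; NH runs at -35.8° with length 47.7, so H = 47.7·(cos -35.8°, sin -35.8°) = (38.69, -27.90). ∠NHU = 150.5°, so HU runs at -35.8° + (180° − 150.5°) = -6.300° from the x-axis; with |HU| = 16.6, U = H + 16.6·(cos -6.300°, sin -6.300°) = (55.19, -29.72). The perpendicularity gives UK at right angles to HU; with |UK| = 22.1 on the right of HU, K = U + 22.1·(-0.1097, -0.9940) = (52.76, -51.69). Then |NK| = |K − N| = 73.86.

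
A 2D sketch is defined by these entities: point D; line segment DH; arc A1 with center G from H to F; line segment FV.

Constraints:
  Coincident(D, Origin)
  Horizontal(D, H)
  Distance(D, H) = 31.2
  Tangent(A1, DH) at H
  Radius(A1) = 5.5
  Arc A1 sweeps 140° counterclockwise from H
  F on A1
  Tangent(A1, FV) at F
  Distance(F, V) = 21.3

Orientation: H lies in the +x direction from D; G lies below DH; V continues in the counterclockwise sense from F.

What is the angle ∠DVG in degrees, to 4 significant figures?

26.46°

D is at the origin; DH is horizontal with |DH| = 31.2 and H on the +x side, so H = (31.20, 0.000). A1 meets DH tangentially, so GH is at right angles to DH, so G = H + (0, -5.5) = (31.20, -5.500). On A1, H sits at bearing 90° from G; a 140° counterclockwise sweep puts F at bearing 230°, so F = G + 5.5·(cos 230°, sin 230°) = (27.66, -9.713). Tangency of A1 to FV means the radius GF is perpendicular to FV, so FV runs along (−sin 230°, cos 230°); with |FV| = 21.3, V = (43.98, -23.40). Then cos ∠DVG = VD·VG / (|VD||VG|), giving 26.46°.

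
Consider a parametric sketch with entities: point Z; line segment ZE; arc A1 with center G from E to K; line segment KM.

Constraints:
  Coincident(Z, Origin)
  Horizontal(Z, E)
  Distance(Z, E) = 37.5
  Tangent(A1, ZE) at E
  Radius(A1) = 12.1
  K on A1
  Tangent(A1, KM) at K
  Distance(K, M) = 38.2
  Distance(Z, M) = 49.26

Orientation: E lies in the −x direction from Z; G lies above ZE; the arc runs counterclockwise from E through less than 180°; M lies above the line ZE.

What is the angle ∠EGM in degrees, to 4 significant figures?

148.7°

Checks: |GK| = 12.10 ✓; ∠(GK, KM) = 90.00° ✓; |KM| = 38.20 ✓; |ZM| = 49.26 ✓.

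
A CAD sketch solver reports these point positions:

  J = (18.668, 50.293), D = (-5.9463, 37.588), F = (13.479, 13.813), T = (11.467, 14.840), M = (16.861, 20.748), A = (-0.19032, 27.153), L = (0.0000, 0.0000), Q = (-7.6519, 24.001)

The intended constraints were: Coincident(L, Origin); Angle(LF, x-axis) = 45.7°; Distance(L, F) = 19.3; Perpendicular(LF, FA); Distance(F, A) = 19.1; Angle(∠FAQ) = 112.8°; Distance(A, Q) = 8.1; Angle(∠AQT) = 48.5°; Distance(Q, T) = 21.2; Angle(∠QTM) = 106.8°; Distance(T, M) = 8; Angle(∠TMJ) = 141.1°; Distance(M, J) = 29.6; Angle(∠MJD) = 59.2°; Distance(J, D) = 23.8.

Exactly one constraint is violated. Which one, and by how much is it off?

Distance(J, D) = 23.8 — off by 3.90.

L = (0.00, 0.00) ✓; LF at 45.70° ✓; |LF| = 19.30 ✓; ∠(LF, FA) = 90.00° ✓; |FA| = 19.10 ✓; ∠FAQ = 112.8° ✓; |AQ| = 8.100 ✓; ∠AQT = 48.50° ✓; |QT| = 21.20 ✓; ∠QTM = 106.8° ✓; |TM| = 8.000 ✓; ∠TMJ = 141.1° ✓; |MJ| = 29.60 ✓; ∠MJD = 59.20° ✓; |JD| = 27.70 ✗.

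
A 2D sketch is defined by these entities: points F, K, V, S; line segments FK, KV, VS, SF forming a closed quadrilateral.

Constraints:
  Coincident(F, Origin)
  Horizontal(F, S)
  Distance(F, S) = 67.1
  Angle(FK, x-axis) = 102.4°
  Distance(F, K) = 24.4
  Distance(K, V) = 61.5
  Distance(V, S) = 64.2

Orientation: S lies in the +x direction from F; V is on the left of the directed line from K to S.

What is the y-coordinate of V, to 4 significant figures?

60.07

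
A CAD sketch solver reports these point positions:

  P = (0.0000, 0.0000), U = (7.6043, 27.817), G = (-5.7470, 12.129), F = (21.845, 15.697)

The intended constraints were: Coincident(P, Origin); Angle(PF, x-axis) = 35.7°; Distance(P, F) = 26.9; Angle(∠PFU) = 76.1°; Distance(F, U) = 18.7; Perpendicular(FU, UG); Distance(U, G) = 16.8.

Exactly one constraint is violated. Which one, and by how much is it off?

Distance(U, G) = 16.8 — off by 3.80.

P = (0.00, 0.00) ✓; PF at 35.70° ✓; |PF| = 26.90 ✓; ∠PFU = 76.10° ✓; |FU| = 18.70 ✓; ∠(FU, UG) = 90.00° ✓; |UG| = 20.60 ✗.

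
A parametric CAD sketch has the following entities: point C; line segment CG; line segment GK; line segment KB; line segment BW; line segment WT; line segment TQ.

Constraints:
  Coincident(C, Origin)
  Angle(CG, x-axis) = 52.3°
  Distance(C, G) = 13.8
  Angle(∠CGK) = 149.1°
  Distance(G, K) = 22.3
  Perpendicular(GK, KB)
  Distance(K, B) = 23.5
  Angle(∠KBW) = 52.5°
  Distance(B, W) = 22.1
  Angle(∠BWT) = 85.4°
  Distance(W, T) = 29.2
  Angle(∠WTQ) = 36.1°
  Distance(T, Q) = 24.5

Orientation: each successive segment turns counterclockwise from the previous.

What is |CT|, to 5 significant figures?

40.734

C is at the origin; CG runs at 52.3° with length 13.8, so G = (8.4391, 10.919). ∠CGK = 149.1° gives GK at 83.200° from the x-axis; with |GK| = 22.3, K = (11.079, 33.062). GK is perpendicular to KB, so KB runs at 173.20°; with |KB| = 23.5, B = (-12.255, 35.845). ∠KBW = 52.5° gives BW at -59.300° from the x-axis; with |BW| = 22.1, W = (-0.97221, 16.842). ∠BWT = 85.4° gives WT at 35.300° from the x-axis; with |WT| = 29.2, T = (22.859, 33.715). Then |CT| = |T − C| = 40.734.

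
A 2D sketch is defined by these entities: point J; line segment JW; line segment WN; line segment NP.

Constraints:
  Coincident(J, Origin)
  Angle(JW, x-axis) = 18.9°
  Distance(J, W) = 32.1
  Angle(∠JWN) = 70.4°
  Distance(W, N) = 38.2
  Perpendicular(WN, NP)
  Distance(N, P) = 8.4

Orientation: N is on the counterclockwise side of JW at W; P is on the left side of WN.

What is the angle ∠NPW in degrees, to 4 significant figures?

77.60°

J is at the origin; JW runs at 18.9° with length 32.1, so W = 32.1·(cos 18.9°, sin 18.9°) = (30.37, 10.40). ∠JWN = 70.4°, so WN runs at 18.9° + (180° − 70.4°) = 128.5° from the x-axis; with |WN| = 38.2, N = W + 38.2·(cos 128.5°, sin 128.5°) = (6.589, 40.29). WN ⟂ NP; with |NP| = 8.4 on the left of WN, P = N + 8.4·(-0.7826, -0.6225) = (0.01537, 35.06). Then cos ∠NPW = PN·PW / (|PN||PW|), giving 77.60°.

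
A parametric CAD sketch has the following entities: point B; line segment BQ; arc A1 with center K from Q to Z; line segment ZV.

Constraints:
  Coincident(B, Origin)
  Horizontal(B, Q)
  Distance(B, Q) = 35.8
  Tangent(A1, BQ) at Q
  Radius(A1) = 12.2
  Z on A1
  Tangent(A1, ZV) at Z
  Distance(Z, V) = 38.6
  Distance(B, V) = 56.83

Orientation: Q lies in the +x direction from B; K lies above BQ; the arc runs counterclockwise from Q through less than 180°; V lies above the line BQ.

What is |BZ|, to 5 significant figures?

49.725

Checks: |KZ| = 12.20 ✓; ∠(KZ, ZV) = 90.00° ✓; |ZV| = 38.60 ✓; |BV| = 56.83 ✓.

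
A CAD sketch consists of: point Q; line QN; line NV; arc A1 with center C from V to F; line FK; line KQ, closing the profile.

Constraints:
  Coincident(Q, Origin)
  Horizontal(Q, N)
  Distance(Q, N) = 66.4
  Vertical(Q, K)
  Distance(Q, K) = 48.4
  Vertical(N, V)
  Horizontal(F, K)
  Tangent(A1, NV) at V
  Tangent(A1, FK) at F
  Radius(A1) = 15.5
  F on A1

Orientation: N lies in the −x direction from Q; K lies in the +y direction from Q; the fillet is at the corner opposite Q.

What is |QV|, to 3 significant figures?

74.1

The virtual corner opposite Q is at (-66.4, 48.4). Since A1 is tangent to NV there, CV ⟂ NV and since A1 is tangent to FK there, CF ⟂ FK, with radius 15.5, so the center C sits 15.5 in from both sides at C = (-50.9, 32.9). That places the tangent points at V = (-66.4, 32.9) on NV and F = (-50.9, 48.4) on FK. Then |QV| = |V − Q| = 74.1.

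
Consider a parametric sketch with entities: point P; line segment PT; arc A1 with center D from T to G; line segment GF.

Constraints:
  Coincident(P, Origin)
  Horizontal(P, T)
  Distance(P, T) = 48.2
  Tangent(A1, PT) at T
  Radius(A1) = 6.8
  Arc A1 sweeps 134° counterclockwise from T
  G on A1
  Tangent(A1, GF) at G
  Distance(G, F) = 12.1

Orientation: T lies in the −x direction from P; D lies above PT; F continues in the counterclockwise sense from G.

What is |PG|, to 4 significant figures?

44.82

P is at the origin; P and T share the same y with |PT| = 48.2 and T on the −x side, so T = (-48.20, 0.000). Since A1 is tangent to PT there, DT ⟂ PT, so D = T + (0, 6.8) = (-48.20, 6.800). On A1, T sits at bearing -90° from D; a 134° counterclockwise sweep puts G at bearing 44°, so G = D + 6.8·(cos 44°, sin 44°) = (-43.31, 11.52). Then |PG| = |G − P| = 44.82.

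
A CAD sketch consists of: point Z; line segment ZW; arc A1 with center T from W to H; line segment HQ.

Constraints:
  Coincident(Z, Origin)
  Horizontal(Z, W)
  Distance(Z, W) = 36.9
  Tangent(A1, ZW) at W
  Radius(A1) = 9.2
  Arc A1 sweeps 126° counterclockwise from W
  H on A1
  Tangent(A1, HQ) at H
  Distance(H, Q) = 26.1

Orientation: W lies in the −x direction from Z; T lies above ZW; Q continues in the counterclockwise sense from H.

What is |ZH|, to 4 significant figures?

32.88

Z is at the origin; Z and W share the same y with |ZW| = 36.9 and W on the −x side, so W = (-36.90, 0.000). Tangency of A1 to ZW means the radius TW is perpendicular to ZW, so T = W + (0, 9.2) = (-36.90, 9.200). On A1, W sits at bearing -90° from T; a 126° counterclockwise sweep puts H at bearing 36°, so H = T + 9.2·(cos 36°, sin 36°) = (-29.46, 14.61). Then |ZH| = |H − Z| = 32.88.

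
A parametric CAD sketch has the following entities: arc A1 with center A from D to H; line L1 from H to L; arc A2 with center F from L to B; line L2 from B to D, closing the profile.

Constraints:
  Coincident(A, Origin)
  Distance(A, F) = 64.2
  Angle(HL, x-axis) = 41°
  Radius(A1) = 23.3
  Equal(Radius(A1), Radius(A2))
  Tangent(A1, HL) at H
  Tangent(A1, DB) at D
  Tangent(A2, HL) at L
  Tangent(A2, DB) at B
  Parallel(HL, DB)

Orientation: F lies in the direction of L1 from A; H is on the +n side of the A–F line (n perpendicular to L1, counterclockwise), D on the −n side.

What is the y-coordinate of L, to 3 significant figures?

59.7

The slot axis is L1's direction at 41.0°, so u = (cos 41.0°, sin 41.0°) = (0.755, 0.656) and n = (−sin 41.0°, cos 41.0°) = (-0.656, 0.755). A is at the origin and F lies 64.2 along u from A, so F = 64.2·u = (48.5, 42.1). Tangency of A1 to both parallel lines with radius 23.3 puts H and D at A ± 23.3·n: H = (-15.3, 17.6), D = (15.3, -17.6). Equal radii place L and B the same way about F: L = F + 23.3·n = (33.2, 59.7), B = F − 23.3·n = (63.7, 24.5). So L.y = 59.7.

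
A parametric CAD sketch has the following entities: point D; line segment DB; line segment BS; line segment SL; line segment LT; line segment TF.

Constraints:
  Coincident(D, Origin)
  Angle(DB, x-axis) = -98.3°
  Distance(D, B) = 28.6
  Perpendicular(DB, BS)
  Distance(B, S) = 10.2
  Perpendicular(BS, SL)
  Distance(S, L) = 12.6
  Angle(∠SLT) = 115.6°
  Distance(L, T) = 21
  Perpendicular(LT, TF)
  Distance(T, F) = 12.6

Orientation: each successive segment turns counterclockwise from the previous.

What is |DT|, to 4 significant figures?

11.15

D is at the origin; DB runs at -98.3° with length 28.6, so B = (-4.129, -28.30). DB ⟂ BS, so BS runs at -8.300°; with |BS| = 10.2, S = (5.965, -29.77). BS ⟂ SL, so SL runs at 81.70°; with |SL| = 12.6, L = (7.783, -17.30). ∠SLT = 115.6° gives LT at 146.1° from the x-axis; with |LT| = 21.0, T = (-9.647, -5.592). Then |DT| = |T − D| = 11.15.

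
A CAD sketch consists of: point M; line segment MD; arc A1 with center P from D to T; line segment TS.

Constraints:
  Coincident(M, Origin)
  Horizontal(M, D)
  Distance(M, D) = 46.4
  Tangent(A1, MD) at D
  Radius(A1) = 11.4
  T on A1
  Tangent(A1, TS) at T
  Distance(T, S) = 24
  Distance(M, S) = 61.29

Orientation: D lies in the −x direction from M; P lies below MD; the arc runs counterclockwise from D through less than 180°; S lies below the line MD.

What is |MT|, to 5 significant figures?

59.094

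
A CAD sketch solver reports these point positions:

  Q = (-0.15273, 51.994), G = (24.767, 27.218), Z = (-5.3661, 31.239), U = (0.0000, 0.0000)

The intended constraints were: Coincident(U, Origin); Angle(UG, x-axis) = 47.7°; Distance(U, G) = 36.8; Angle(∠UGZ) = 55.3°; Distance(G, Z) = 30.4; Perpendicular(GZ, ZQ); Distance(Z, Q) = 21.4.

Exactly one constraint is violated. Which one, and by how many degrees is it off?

Perpendicular(GZ, ZQ) — off by 6.50°.

U = (0.00, 0.00) ✓; UG at 47.70° ✓; |UG| = 36.80 ✓; ∠UGZ = 55.30° ✓; |GZ| = 30.40 ✓; ∠(GZ, ZQ) = 96.50° ✗; |ZQ| = 21.40 ✓.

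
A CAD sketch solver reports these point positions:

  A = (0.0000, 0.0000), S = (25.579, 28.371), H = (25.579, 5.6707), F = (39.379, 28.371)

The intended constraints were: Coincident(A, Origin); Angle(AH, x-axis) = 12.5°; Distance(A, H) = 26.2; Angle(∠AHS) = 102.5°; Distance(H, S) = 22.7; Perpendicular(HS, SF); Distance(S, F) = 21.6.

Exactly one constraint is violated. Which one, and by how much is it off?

Distance(S, F) = 21.6 — off by 7.80.

A = (0.00, 0.00) ✓; AH at 12.50° ✓; |AH| = 26.20 ✓; ∠AHS = 102.5° ✓; |HS| = 22.70 ✓; ∠(HS, SF) = 90.00° ✓; |SF| = 13.80 ✗.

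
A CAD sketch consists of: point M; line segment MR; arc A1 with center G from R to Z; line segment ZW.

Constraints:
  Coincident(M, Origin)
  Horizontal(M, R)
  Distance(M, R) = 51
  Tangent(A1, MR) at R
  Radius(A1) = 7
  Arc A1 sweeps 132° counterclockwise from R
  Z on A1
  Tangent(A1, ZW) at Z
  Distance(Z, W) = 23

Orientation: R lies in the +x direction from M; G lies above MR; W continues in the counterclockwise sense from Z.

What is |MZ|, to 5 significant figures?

57.404

Since A1 is tangent to MR there, GR ⟂ MR, so G = R + (0, 7) = (51.000, 7.0000). On A1, R sits at bearing -90° from G; a 132° counterclockwise sweep puts Z at bearing 42°, so Z = G + 7.0·(cos 42°, sin 42°) = (56.202, 11.684). Then |MZ| = |Z − M| = 57.404.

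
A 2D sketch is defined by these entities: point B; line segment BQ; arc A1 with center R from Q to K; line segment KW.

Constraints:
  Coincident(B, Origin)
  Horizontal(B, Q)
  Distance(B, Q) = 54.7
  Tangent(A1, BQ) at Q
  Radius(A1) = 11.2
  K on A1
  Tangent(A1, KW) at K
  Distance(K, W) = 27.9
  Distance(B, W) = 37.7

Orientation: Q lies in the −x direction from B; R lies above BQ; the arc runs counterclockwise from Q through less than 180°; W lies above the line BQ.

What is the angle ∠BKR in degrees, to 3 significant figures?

144°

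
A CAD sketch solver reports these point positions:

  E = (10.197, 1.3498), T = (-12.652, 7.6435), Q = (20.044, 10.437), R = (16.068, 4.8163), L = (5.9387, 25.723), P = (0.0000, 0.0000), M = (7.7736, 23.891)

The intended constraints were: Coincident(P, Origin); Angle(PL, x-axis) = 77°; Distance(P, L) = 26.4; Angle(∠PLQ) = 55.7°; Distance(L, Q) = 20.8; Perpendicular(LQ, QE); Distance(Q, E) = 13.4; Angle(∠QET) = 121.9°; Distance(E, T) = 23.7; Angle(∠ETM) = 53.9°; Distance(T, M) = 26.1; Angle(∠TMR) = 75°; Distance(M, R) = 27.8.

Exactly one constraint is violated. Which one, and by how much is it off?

Distance(M, R) = 27.8 — off by 7.00.

P = (0.00, 0.00) ✓; PL at 77.00° ✓; |PL| = 26.40 ✓; ∠PLQ = 55.70° ✓; |LQ| = 20.80 ✓; ∠(LQ, QE) = 90.00° ✓; |QE| = 13.40 ✓; ∠QET = 121.9° ✓; |ET| = 23.70 ✓; ∠ETM = 53.90° ✓; |TM| = 26.10 ✓; ∠TMR = 75.00° ✓; |MR| = 20.80 ✗.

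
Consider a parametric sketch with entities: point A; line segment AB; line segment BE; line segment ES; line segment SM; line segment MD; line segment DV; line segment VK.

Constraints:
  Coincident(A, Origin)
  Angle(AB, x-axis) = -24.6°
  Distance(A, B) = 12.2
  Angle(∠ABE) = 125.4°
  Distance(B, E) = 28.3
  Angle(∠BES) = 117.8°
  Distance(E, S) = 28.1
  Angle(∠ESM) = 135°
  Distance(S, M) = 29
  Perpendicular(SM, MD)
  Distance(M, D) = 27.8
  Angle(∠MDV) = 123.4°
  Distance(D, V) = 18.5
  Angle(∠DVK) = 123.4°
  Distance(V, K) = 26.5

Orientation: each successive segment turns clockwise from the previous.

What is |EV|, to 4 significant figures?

38.02

A is at the origin; AB runs at -24.6° with length 12.2, so B = (11.09, -5.079). ∠ABE = 125.4° gives BE at -79.20° from the x-axis; with |BE| = 28.3, E = (16.40, -32.88). ∠BES = 117.8° gives ES at -141.4° from the x-axis; with |ES| = 28.1, S = (-5.565, -50.41). ∠ESM = 135.0° gives SM at 173.6° from the x-axis; with |SM| = 29.0, M = (-34.38, -47.18). SM ⟂ MD, so MD runs at 83.60°; with |MD| = 27.8, D = (-31.29, -19.55). ∠MDV = 123.4° gives DV at 27.00° from the x-axis; with |DV| = 18.5, V = (-14.80, -11.15). Then |EV| = |V − E| = 38.02.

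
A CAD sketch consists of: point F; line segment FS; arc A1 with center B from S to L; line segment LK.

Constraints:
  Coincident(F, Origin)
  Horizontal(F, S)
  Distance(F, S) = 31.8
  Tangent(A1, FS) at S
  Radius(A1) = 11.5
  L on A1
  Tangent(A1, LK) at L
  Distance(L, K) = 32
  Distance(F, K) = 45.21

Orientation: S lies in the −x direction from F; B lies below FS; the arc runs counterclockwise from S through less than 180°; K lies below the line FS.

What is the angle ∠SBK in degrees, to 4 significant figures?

153.7°

F is at the origin; FS is horizontal with |FS| = 31.8 and S on the −x side, so S = (-31.80, 0.000). The tangent condition forces BS to be normal to FS, so B = S + (0, -11.5) = (-31.80, -11.50). Since BL ⟂ LK (tangency), |BK| = √(11.5² + 32.0²) = 34.00 regardless of where L sits on A1. So K lies on both circle(F, 45.21) and circle(B, 34.00); the below-FS intersection is K = (-16.75, -41.99). L is the foot of the tangent from K: L = (-39.78, -19.78).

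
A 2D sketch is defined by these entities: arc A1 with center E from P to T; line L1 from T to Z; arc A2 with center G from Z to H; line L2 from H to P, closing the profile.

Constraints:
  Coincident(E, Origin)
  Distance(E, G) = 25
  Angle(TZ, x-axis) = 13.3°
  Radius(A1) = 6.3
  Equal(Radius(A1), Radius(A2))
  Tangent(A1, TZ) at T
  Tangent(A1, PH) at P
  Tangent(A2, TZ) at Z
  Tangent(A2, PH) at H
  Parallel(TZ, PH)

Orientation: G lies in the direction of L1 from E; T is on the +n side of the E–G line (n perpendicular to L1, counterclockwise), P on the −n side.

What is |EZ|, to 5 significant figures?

25.782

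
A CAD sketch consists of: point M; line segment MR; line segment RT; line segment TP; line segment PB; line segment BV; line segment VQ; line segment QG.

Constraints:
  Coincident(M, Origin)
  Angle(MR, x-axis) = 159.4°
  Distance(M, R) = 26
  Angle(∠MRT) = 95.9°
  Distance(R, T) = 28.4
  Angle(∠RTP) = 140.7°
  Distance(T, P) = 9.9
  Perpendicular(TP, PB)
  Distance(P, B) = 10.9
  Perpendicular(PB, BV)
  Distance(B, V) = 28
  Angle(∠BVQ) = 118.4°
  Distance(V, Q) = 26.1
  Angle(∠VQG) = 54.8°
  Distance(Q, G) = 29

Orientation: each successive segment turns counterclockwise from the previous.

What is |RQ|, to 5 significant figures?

31.236

PB is perpendicular to BV, so BV runs at 102.80°; with |BV| = 28.0, V = (-30.390, 3.7968). ∠BVQ = 118.4° gives VQ at 164.40° from the x-axis; with |VQ| = 26.1, Q = (-55.529, 10.816). Then |RQ| = |Q − R| = 31.236.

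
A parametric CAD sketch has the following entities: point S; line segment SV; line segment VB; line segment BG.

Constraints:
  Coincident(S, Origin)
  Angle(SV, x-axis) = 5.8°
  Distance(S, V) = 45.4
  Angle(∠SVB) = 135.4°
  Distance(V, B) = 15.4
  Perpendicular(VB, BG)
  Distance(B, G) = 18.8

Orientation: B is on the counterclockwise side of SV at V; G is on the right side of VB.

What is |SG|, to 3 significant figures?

69.6

S is at the origin; SV runs at 5.8° with length 45.4, so V = 45.4·(cos 5.8°, sin 5.8°) = (45.2, 4.59). ∠SVB = 135.4°, so VB runs at 5.8° + (180° − 135.4°) = 50.4° from the x-axis; with |VB| = 15.4, B = V + 15.4·(cos 50.4°, sin 50.4°) = (55.0, 16.5). VB is perpendicular to BG; with |BG| = 18.8 on the right of VB, G = B + 18.8·(0.771, -0.637) = (69.5, 4.47). Then |SG| = |G − S| = 69.6.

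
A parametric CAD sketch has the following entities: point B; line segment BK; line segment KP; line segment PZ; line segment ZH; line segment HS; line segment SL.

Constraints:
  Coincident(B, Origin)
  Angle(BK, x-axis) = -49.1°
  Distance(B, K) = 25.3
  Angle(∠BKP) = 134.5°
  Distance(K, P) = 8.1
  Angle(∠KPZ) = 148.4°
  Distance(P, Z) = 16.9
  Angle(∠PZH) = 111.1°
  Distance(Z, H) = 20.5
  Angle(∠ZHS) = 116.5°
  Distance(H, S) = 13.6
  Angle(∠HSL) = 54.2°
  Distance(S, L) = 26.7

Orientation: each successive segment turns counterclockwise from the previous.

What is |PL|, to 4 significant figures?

10.11

∠ZHS = 116.5° gives HS at 160.4° from the x-axis; with |HS| = 13.6, S = (24.30, 13.22). ∠HSL = 54.2° gives SL at -73.80° from the x-axis; with |SL| = 26.7, L = (31.75, -12.42). Then |PL| = |L − P| = 10.11.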